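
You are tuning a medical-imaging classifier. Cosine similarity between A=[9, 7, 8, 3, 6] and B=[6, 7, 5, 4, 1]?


A·B = 9·6 + 7·7 + 8·5 + 3·4 + 6·1 = 161
‖A‖ = √239 = 15.4596, ‖B‖ = √127 = 11.2694
cos = 161/(√239·√127) = 161/√30353 = 0.9241

0.9241


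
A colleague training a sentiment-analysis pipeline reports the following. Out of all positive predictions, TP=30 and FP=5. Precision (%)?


Precision = TP/(TP+FP)
= 30/(30+5)
= 30/35 = 85.71%

85.71%


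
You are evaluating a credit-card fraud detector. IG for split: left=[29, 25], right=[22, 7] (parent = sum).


Parent = [51, 32], H_parent = 0.9619
H_left = 0.996 (n=54), H_right = 0.7973 (n=29)
H_children = (54/83)·0.996 + (29/83)·0.7973 = 0.9266
IG = 0.9619 - 0.9266 = 0.0353

0.0353


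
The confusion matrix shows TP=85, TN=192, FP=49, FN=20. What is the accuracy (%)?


Accuracy = (TP+TN)/(TP+TN+FP+FN)
= (85+192)/(346)
= 277/346 = 80.06%

80.06%


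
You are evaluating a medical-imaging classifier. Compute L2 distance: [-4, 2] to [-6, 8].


d = √((-4+ 6)² + (2-8)²)
  = √(4 + 36)
  = √40 = 6.3246

6.3246


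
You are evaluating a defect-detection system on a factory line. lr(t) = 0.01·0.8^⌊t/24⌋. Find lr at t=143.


n_drops = ⌊143/24⌋ = 5
lr = 0.01·0.8^5 = 0.01·0.32768 = 0.0032768

0.0032768


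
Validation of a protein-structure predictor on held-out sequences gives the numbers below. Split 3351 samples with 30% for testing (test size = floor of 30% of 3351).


Test = ⌊3351·30/100⌋ = 1005
Train = 3351 - 1005 = 2346

Train: 2346, Test: 1005


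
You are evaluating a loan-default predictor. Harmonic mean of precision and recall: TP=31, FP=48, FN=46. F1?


Precision = 31/79 = 0.3924
Recall = 31/77 = 0.4026
F1 = 2·P·R/(P+R) = 2·TP/(2·TP+FP+FN) = 62/(62+48+46) = 62/156 = 0.3974

0.3974


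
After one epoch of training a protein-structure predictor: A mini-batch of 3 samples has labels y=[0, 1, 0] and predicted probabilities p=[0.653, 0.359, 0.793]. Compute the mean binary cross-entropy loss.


L[0] = -ln(1-0.653) = -ln(0.347) = 1.0584
L[1] = -ln(0.359) = 1.0244
L[2] = -ln(1-0.793) = -ln(0.207) = 1.575
mean = (1.0584 + 1.0244 + 1.575)/3 = 1.2193

1.2193


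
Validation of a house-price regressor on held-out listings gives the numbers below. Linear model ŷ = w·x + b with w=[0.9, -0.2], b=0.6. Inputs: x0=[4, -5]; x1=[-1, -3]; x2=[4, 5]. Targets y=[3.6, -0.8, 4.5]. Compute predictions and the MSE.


ŷ0 = (0.9)·(4) + (-0.2)·(-5) + 0.6 = 5.2
ŷ1 = (0.9)·(-1) + (-0.2)·(-3) + 0.6 = 0.3
ŷ2 = (0.9)·(4) + (-0.2)·(5) + 0.6 = 3.2
errors² = [2.56, 1.21, 1.69]
MSE = 5.4600/3 = 1.82

1.82


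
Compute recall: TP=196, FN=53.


Recall = TP/(TP+FN)
= 196/(196+53)
= 196/249 = 78.71%

78.71%


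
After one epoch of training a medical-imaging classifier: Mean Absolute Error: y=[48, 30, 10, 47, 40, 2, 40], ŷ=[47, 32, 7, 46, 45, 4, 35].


Absolute errors: |48-47|=1, |30-32|=2, |10-7|=3, |47-46|=1, |40-45|=5, |2-4|=2, |40-35|=5
Sum = 19
MAE = 19/7 = 19/7

19/7


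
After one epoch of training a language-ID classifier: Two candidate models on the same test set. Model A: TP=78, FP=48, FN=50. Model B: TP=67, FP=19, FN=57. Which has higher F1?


Model A: P=78/126=0.619, R=78/128=0.6094, F1=2PR/(P+R)=2TP/(2TP+FP+FN)=156/254=0.6142
Model B: P=67/86=0.7791, R=67/124=0.5403, F1=2PR/(P+R)=2TP/(2TP+FP+FN)=134/210=0.6381
0.6142 < 0.6381 → Model B

Model B


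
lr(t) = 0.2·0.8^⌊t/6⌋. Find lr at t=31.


n_drops = ⌊31/6⌋ = 5
lr = 0.2·0.8^5 = 0.2·0.32768 = 0.065536

0.065536


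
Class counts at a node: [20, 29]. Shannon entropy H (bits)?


Probabilities: [20/49, 29/49] ≈ [0.4082, 0.5918]
H = -((20/49)·log₂(20/49) + (29/49)·log₂(29/49))
  = 0.9755 bits

0.9755 bits


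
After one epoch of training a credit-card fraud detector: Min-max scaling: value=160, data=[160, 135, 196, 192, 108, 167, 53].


min=53, max=196
(160-53)/(196-53) = 107/143 = 0.7483

0.7483


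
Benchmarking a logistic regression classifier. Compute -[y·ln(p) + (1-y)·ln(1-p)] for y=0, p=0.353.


BCE = -[y·ln(p) + (1-y)·ln(1-p)]
= -0 - 1·ln(1-0.353)
= -ln(0.647) = 0.4354

0.4354


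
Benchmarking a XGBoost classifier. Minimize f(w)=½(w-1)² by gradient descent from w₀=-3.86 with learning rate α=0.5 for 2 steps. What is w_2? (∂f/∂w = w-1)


step 1: grad = -3.86-1 = -4.86; w = -3.86 - 0.5·(-4.86) = -1.43
step 2: grad = -1.43-1 = -2.43; w = -1.43 - 0.5·(-2.43) = -0.215

-0.215


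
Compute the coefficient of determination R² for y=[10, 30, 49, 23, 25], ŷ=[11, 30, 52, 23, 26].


ȳ = 27.4
SS_res = Σ(y-ŷ)² = 11
SS_tot = Σ(y-ȳ)² = 801.2
R² = 1 - SS_res/SS_tot = 1 - 0.0137 = 0.9863

0.9863


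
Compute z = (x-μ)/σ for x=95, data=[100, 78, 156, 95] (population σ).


μ = 107.25, σ = 29.3034
z = (95 - 107.25)/29.3034 = -0.418

-0.418


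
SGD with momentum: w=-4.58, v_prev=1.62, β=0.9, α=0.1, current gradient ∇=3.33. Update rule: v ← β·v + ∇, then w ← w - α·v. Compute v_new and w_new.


v_new = 0.9·1.62 + 3.33 = 1.458 + 3.33 = 4.788
w_new = -4.58 - 0.1·4.788 = -4.58 - 0.4788 = -5.0588

v_new=4.788, w_new=-5.0588


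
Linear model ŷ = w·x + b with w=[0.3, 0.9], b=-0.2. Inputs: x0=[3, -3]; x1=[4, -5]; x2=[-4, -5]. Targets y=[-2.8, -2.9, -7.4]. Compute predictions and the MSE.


ŷ0 = (0.3)·(3) + (0.9)·(-3) - 0.2 = -2.0
ŷ1 = (0.3)·(4) + (0.9)·(-5) - 0.2 = -3.5
ŷ2 = (0.3)·(-4) + (0.9)·(-5) - 0.2 = -5.9
errors² = [0.64, 0.36, 2.25]
MSE = 3.2500/3 = 1.0833

1.0833


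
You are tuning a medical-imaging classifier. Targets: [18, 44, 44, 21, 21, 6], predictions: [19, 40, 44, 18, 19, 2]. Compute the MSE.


Squared errors: (18-19)²=1, (44-40)²=16, (44-44)²=0, (21-18)²=9, (21-19)²=4, (6-2)²=16
Sum = 46
MSE = 46/6 = 23/3

23/3


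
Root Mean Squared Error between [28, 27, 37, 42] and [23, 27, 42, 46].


MSE = 66/4 = 16.5
RMSE = √(66/4) = 4.062

4.062


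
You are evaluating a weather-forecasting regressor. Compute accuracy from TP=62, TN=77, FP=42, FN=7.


Accuracy = (TP+TN)/(TP+TN+FP+FN)
= (62+77)/(188)
= 139/188 = 73.94%

73.94%


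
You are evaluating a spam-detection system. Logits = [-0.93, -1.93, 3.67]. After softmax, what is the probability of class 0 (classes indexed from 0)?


Exponentials: e^-0.93=0.3946, e^-1.93=0.1451, e^3.67=39.2519
Sum = 39.7916
Softmax = [0.0099, 0.0036, 0.9864]
p[0] = 0.3946/39.7916 = 0.0099

0.0099


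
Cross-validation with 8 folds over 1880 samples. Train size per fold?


Fold size = 1880/8 = 235
Training per fold = 1880 - 235 = 1645

1645


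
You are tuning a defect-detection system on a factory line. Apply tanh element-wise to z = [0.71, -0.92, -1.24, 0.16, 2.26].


tanh(0.71) = 0.6107
tanh(-0.92) = -0.7259
tanh(-1.24) = -0.8455
tanh(0.16) = 0.1586
tanh(2.26) = 0.9785
result = [0.6107, -0.7259, -0.8455, 0.1586, 0.9785]

[0.6107, -0.7259, -0.8455, 0.1586, 0.9785]


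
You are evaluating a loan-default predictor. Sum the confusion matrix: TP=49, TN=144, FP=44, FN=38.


Total = TP + TN + FP + FN
= 49 + 144 + 44 + 38
= 275
(Predicted positive: 93, predicted negative: 182)

275


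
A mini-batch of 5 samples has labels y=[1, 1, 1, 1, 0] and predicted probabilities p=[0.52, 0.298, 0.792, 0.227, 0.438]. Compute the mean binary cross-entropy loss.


L[0] = -ln(0.52) = 0.6539
L[1] = -ln(0.298) = 1.2107
L[2] = -ln(0.792) = 0.2332
L[3] = -ln(0.227) = 1.4828
L[4] = -ln(1-0.438) = -ln(0.562) = 0.5763
mean = (0.6539 + 1.2107 + 0.2332 + 1.4828 + 0.5763)/5 = 0.8314

0.8314


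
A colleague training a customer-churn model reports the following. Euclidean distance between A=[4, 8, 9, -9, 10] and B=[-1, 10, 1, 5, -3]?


d = √((4+ 1)² + (8-10)² + (9-1)² + (-9-5)² + (10+ 3)²)
  = √(25 + 4 + 64 + 196 + 169)
  = √458 = 21.4009

21.4009


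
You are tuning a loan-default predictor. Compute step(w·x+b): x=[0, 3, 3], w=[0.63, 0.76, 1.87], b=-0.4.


z = (0)·(0.63) + (3)·(0.76) + (3)·(1.87) - 0.4
  = 7.49
step(z) = 1 (z≥0)

1


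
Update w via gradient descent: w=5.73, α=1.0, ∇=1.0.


w_new = w - α·∇
= 5.73 - 1.0·1.0
= 5.73 - 1
= 4.73

4.73


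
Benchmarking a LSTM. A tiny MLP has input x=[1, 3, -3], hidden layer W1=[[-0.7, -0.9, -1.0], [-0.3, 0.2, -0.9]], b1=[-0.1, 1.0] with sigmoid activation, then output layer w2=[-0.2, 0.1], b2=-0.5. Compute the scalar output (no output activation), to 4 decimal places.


z1[0] = (-0.7)·(1) + (-0.9)·(3) + (-1.0)·(-3) - 0.1 = -0.5
z1[1] = (-0.3)·(1) + (0.2)·(3) + (-0.9)·(-3) + 1.0 = 4.0
h = sigmoid(z1) = [0.3775, 0.982]
output = (-0.2)·(0.3775) + (0.1)·(0.982) - 0.5 = -0.4773

-0.4773


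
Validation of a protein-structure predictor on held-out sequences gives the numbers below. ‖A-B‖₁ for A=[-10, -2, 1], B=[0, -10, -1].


d = |-10-0| + |-2+ 10| + |1+ 1|
  = 10 + 8 + 2
  = 20

20


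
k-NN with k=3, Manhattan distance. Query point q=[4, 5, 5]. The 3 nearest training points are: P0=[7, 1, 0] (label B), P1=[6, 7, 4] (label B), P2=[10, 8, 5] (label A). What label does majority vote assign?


d(q,P0) = 12  (label B)
d(q,P1) = 5  (label B)
d(q,P2) = 9  (label A)
Votes: A=1, B=2
Majority → B

B


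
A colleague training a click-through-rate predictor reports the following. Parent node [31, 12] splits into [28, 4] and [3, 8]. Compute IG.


Parent = [31, 12], H_parent = 0.8542
H_left = 0.5436 (n=32), H_right = 0.8454 (n=11)
H_children = (32/43)·0.5436 + (11/43)·0.8454 = 0.6208
IG = 0.8542 - 0.6208 = 0.2334

0.2334


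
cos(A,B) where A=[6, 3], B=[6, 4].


A·B = 6·6 + 3·4 = 48
‖A‖ = √45 = 6.7082, ‖B‖ = √52 = 7.2111
cos = 48/(√45·√52) = 48/√2340 = 0.9923

0.9923


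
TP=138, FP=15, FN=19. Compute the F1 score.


Precision = 138/153 = 0.902
Recall = 138/157 = 0.879
F1 = 2·P·R/(P+R) = 2·TP/(2·TP+FP+FN) = 276/(276+15+19) = 276/310 = 0.8903

0.8903


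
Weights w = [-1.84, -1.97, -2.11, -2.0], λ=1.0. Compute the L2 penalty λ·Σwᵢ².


‖w‖₂² = (-1.84)² + (-1.97)² + (-2.11)² + (-2.0)²
     = 3.3856 + 3.8809 + 4.4521 + 4
     = 15.7186
λ·‖w‖₂² = 1.0·15.7186 = 15.7186

15.7186


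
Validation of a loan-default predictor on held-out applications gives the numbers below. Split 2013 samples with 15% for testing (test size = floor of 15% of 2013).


Test = ⌊2013·15/100⌋ = 301
Train = 2013 - 301 = 1712

Train: 1712, Test: 301


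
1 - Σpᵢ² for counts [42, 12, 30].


Probabilities: [42/84, 12/84, 30/84] ≈ [0.5, 0.1429, 0.3571]
Σpᵢ² = (1764 + 144 + 900)/84² = 2808/7056
Gini = 1 - Σpᵢ² = 1 - 2808/7056 = 0.602

0.602


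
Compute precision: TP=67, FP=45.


Precision = TP/(TP+FP)
= 67/(67+45)
= 67/112 = 59.82%

59.82%


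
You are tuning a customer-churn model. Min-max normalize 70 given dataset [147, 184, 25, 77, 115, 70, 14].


min=14, max=184
(70-14)/(184-14) = 56/170 = 0.3294

0.3294


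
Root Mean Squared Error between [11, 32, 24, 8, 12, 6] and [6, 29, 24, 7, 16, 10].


MSE = 67/6 = 11.1667
RMSE = √(67/6) = 3.3417

3.3417


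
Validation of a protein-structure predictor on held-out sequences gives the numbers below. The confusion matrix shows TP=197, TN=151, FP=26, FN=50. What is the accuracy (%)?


Accuracy = (TP+TN)/(TP+TN+FP+FN)
= (197+151)/(424)
= 348/424 = 82.08%

82.08%


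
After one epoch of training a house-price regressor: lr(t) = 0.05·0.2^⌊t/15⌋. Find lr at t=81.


n_drops = ⌊81/15⌋ = 5
lr = 0.05·0.2^5 = 0.05·0.00032 = 0.000016

0.000016


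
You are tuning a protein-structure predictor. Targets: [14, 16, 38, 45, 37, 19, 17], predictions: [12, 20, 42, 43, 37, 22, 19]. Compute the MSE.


Squared errors: (14-12)²=4, (16-20)²=16, (38-42)²=16, (45-43)²=4, (37-37)²=0, (19-22)²=9, (17-19)²=4
Sum = 53
MSE = 53/7 = 53/7

53/7


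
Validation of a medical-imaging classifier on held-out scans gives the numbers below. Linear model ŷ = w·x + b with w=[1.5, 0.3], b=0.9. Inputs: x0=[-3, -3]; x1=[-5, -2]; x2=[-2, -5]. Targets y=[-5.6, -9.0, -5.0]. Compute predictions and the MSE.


ŷ0 = (1.5)·(-3) + (0.3)·(-3) + 0.9 = -4.5
ŷ1 = (1.5)·(-5) + (0.3)·(-2) + 0.9 = -7.2
ŷ2 = (1.5)·(-2) + (0.3)·(-5) + 0.9 = -3.6
errors² = [1.21, 3.24, 1.96]
MSE = 6.4100/3 = 2.1367

2.1367


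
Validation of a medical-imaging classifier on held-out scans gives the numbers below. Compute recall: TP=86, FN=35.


Recall = TP/(TP+FN)
= 86/(86+35)
= 86/121 = 71.07%

71.07%


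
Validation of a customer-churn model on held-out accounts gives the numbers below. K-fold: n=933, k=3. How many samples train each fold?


Fold size = 933/3 = 311
Training per fold = 933 - 311 = 622

622


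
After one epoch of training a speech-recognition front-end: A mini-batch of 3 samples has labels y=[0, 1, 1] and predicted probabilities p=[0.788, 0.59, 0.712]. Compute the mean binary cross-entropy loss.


L[0] = -ln(1-0.788) = -ln(0.212) = 1.5512
L[1] = -ln(0.59) = 0.5276
L[2] = -ln(0.712) = 0.3397
mean = (1.5512 + 0.5276 + 0.3397)/3 = 0.8062

0.8062


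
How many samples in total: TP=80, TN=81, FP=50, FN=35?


Total = TP + TN + FP + FN
= 80 + 81 + 50 + 35
= 246
(Predicted positive: 130, predicted negative: 116)

246


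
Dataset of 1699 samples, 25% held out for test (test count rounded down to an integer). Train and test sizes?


Test = ⌊1699·25/100⌋ = 424
Train = 1699 - 424 = 1275

Train: 1275, Test: 424


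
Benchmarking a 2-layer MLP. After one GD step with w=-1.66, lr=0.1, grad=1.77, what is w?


w_new = w - α·∇
= -1.66 - 0.1·1.77
= -1.66 - 0.177
= -1.837

-1.837


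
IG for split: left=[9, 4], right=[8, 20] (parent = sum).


Parent = [17, 24], H_parent = 0.9789
H_left = 0.8905 (n=13), H_right = 0.8631 (n=28)
H_children = (13/41)·0.8905 + (28/41)·0.8631 = 0.8718
IG = 0.9789 - 0.8718 = 0.1071

0.1071


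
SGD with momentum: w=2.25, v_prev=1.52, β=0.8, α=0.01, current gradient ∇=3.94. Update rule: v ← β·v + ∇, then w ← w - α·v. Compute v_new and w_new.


v_new = 0.8·1.52 + 3.94 = 1.216 + 3.94 = 5.156
w_new = 2.25 - 0.01·5.156 = 2.25 - 0.05156 = 2.19844

v_new=5.156, w_new=2.19844


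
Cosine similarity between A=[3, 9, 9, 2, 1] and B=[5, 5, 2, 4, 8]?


A·B = 3·5 + 9·5 + 9·2 + 2·4 + 1·8 = 94
‖A‖ = √176 = 13.2665, ‖B‖ = √134 = 11.5758
cos = 94/(√176·√134) = 94/√23584 = 0.6121

0.6121


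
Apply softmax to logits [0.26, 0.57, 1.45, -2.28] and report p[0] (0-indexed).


Exponentials: e^0.26=1.2969, e^0.57=1.7683, e^1.45=4.2631, e^-2.28=0.1023
Sum = 7.4306
Softmax = [0.1745, 0.238, 0.5737, 0.0138]
p[0] = 1.2969/7.4306 = 0.1745

0.1745


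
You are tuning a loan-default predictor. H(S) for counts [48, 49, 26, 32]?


Probabilities: [48/155, 49/155, 26/155, 32/155] ≈ [0.3097, 0.3161, 0.1677, 0.2065]
H = -((48/155)·log₂(48/155) + (49/155)·log₂(49/155) + (26/155)·log₂(26/155) + (32/155)·log₂(32/155))
  = 1.9509 bits

1.9509 bits


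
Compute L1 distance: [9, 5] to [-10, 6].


d = |9+ 10| + |5-6|
  = 19 + 1
  = 20

20


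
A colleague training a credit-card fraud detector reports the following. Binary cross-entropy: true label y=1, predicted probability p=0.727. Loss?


BCE = -[y·ln(p) + (1-y)·ln(1-p)]
= -1·ln(0.727) - 0
= -ln(0.727) = 0.3188

0.3188


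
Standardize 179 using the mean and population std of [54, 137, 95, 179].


μ = 116.25, σ = 46.6228
z = (179 - 116.25)/46.6228 = 1.3459

1.3459


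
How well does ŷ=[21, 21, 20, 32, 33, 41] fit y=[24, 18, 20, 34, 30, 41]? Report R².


ȳ = 27.8333
SS_res = Σ(y-ŷ)² = 31
SS_tot = Σ(y-ȳ)² = 388.83
R² = 1 - SS_res/SS_tot = 1 - 0.0797 = 0.9203

0.9203


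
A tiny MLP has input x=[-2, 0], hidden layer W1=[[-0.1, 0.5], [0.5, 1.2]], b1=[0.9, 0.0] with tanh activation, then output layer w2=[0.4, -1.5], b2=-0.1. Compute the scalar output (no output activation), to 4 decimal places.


z1[0] = (-0.1)·(-2) + (0.5)·(0) + 0.9 = 1.1
z1[1] = (0.5)·(-2) + (1.2)·(0) + 0.0 = -1.0
h = tanh(z1) = [0.8005, -0.7616]
output = (0.4)·(0.8005) + (-1.5)·(-0.7616) - 0.1 = 1.3626

1.3626


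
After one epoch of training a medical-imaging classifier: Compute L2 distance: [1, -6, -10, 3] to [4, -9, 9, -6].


d = √((1-4)² + (-6+ 9)² + (-10-9)² + (3+ 6)²)
  = √(9 + 9 + 361 + 81)
  = √460 = 21.4476

21.4476


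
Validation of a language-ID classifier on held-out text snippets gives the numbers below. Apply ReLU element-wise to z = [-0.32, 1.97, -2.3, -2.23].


ReLU(-0.32) = max(0, -0.32) = 0.0
ReLU(1.97) = max(0, 1.97) = 1.97
ReLU(-2.3) = max(0, -2.3) = 0.0
ReLU(-2.23) = max(0, -2.23) = 0.0
result = [0.0, 1.97, 0.0, 0.0]

[0.0, 1.97, 0.0, 0.0]


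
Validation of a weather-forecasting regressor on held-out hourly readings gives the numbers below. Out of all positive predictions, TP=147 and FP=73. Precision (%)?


Precision = TP/(TP+FP)
= 147/(147+73)
= 147/220 = 66.82%

66.82%


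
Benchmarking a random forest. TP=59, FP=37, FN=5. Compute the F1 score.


Precision = 59/96 = 0.6146
Recall = 59/64 = 0.9219
F1 = 2·P·R/(P+R) = 2·TP/(2·TP+FP+FN) = 118/(118+37+5) = 118/160 = 0.7375

0.7375


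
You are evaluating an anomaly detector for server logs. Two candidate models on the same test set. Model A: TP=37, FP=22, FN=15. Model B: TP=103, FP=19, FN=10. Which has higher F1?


Model A: P=37/59=0.6271, R=37/52=0.7115, F1=2PR/(P+R)=2TP/(2TP+FP+FN)=74/111=0.6667
Model B: P=103/122=0.8443, R=103/113=0.9115, F1=2PR/(P+R)=2TP/(2TP+FP+FN)=206/235=0.8766
0.6667 < 0.8766 → Model B

Model B


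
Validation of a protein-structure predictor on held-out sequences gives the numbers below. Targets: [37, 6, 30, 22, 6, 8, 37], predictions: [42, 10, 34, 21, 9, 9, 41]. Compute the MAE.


Absolute errors: |37-42|=5, |6-10|=4, |30-34|=4, |22-21|=1, |6-9|=3, |8-9|=1, |37-41|=4
Sum = 22
MAE = 22/7 = 22/7

22/7


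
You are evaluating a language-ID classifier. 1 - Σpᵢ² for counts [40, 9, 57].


Probabilities: [40/106, 9/106, 57/106] ≈ [0.3774, 0.0849, 0.5377]
Σpᵢ² = (1600 + 81 + 3249)/106² = 4930/11236
Gini = 1 - Σpᵢ² = 1 - 4930/11236 = 0.5612

0.5612


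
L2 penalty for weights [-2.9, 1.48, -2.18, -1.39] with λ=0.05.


‖w‖₂² = (-2.9)² + (1.48)² + (-2.18)² + (-1.39)²
     = 8.41 + 2.1904 + 4.7524 + 1.9321
     = 17.2849
λ·‖w‖₂² = 0.05·17.2849 = 0.864245

0.864245


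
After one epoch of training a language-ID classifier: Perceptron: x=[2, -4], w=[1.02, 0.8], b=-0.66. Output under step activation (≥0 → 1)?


z = (2)·(1.02) + (-4)·(0.8) - 0.66
  = -1.82
step(z) = 0 (z<0)

0


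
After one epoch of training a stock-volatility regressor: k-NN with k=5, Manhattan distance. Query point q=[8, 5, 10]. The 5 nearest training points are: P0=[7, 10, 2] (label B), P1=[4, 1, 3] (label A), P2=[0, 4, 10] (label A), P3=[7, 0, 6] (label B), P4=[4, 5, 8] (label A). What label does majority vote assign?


d(q,P0) = 14  (label B)
d(q,P1) = 15  (label A)
d(q,P2) = 9  (label A)
d(q,P3) = 10  (label B)
d(q,P4) = 6  (label A)
Votes: A=3, B=2
Majority → A

A


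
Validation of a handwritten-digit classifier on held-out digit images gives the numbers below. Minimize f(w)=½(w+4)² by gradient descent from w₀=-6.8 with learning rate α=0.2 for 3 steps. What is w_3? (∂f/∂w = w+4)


step 1: grad = -6.8+4 = -2.8; w = -6.8 - 0.2·(-2.8) = -6.24
step 2: grad = -6.24+4 = -2.24; w = -6.24 - 0.2·(-2.24) = -5.792
step 3: grad = -5.792+4 = -1.792; w = -5.792 - 0.2·(-1.792) = -5.4336

-5.4336


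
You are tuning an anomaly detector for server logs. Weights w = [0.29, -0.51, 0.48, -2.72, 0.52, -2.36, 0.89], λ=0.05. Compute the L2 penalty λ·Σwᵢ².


‖w‖₂² = (0.29)² + (-0.51)² + (0.48)² + (-2.72)² + (0.52)² + (-2.36)² + (0.89)²
     = 0.0841 + 0.2601 + 0.2304 + 7.3984 + 0.2704 + 5.5696 + 0.7921
     = 14.6051
λ·‖w‖₂² = 0.05·14.6051 = 0.730255

0.730255


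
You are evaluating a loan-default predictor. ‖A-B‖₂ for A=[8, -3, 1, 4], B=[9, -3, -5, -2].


d = √((8-9)² + (-3+ 3)² + (1+ 5)² + (4+ 2)²)
  = √(1 + 0 + 36 + 36)
  = √73 = 8.544

8.544


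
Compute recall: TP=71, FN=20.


Recall = TP/(TP+FN)
= 71/(71+20)
= 71/91 = 78.02%

78.02%


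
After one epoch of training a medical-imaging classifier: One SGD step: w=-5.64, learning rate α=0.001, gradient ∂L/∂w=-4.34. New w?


w_new = w - α·∇
= -5.64 - 0.001·-4.34
= -5.64 + 0.00434
= -5.63566

-5.63566


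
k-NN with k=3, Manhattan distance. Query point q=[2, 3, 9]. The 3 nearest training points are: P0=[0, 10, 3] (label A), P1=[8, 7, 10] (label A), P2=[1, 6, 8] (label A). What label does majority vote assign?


d(q,P0) = 15  (label A)
d(q,P1) = 11  (label A)
d(q,P2) = 5  (label A)
Votes: A=3, B=0
Majority → A

A


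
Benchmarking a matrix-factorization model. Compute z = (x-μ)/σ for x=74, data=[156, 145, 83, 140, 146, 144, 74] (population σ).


μ = 126.8571, σ = 31.0043
z = (74 - 126.8571)/31.0043 = -1.7048

-1.7048


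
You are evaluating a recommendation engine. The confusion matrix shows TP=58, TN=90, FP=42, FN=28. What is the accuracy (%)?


Accuracy = (TP+TN)/(TP+TN+FP+FN)
= (58+90)/(218)
= 148/218 = 67.89%

67.89%


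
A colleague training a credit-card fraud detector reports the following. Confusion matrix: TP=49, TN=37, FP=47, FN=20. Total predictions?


Total = TP + TN + FP + FN
= 49 + 37 + 47 + 20
= 153
(Predicted positive: 96, predicted negative: 57)

153


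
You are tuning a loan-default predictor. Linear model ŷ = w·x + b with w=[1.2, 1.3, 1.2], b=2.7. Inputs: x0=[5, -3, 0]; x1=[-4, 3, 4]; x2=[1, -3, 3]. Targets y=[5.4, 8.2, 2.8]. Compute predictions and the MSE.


ŷ0 = (1.2)·(5) + (1.3)·(-3) + (1.2)·(0) + 2.7 = 4.8
ŷ1 = (1.2)·(-4) + (1.3)·(3) + (1.2)·(4) + 2.7 = 6.6
ŷ2 = (1.2)·(1) + (1.3)·(-3) + (1.2)·(3) + 2.7 = 3.6
errors² = [0.36, 2.56, 0.64]
MSE = 3.5600/3 = 1.1867

1.1867


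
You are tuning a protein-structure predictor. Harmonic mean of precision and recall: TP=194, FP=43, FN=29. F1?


Precision = 194/237 = 0.8186
Recall = 194/223 = 0.87
F1 = 2·P·R/(P+R) = 2·TP/(2·TP+FP+FN) = 388/(388+43+29) = 388/460 = 0.8435

0.8435


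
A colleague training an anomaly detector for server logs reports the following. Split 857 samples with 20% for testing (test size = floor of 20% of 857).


Test = ⌊857·20/100⌋ = 171
Train = 857 - 171 = 686

Train: 686, Test: 171


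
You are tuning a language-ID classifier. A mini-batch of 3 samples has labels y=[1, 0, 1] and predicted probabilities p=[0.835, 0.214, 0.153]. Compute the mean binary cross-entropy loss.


L[0] = -ln(0.835) = 0.1803
L[1] = -ln(1-0.214) = -ln(0.786) = 0.2408
L[2] = -ln(0.153) = 1.8773
mean = (0.1803 + 0.2408 + 1.8773)/3 = 0.7661

0.7661


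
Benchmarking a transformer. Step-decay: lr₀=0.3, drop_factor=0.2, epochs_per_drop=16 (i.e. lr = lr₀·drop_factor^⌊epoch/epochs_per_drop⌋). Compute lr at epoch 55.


n_drops = ⌊55/16⌋ = 3
lr = 0.3·0.2^3 = 0.3·0.008 = 0.0024

0.0024


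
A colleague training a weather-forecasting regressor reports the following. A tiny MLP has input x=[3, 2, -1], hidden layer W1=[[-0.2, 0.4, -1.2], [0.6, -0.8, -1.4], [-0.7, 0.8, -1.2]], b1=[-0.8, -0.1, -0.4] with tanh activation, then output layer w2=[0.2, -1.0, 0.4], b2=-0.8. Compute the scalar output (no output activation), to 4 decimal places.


z1[0] = (-0.2)·(3) + (0.4)·(2) + (-1.2)·(-1) - 0.8 = 0.6
z1[1] = (0.6)·(3) + (-0.8)·(2) + (-1.4)·(-1) - 0.1 = 1.5
z1[2] = (-0.7)·(3) + (0.8)·(2) + (-1.2)·(-1) - 0.4 = 0.3
h = tanh(z1) = [0.537, 0.9051, 0.2913]
output = (0.2)·(0.537) + (-1.0)·(0.9051) + (0.4)·(0.2913) - 0.8 = -1.4812

-1.4812


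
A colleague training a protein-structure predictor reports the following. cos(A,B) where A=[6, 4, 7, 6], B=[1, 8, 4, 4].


A·B = 6·1 + 4·8 + 7·4 + 6·4 = 90
‖A‖ = √137 = 11.7047, ‖B‖ = √97 = 9.8489
cos = 90/(√137·√97) = 90/√13289 = 0.7807

0.7807


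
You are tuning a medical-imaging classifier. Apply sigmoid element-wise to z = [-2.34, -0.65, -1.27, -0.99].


σ(-2.34) = 1/(1+e^2.34) = 0.0879
σ(-0.65) = 1/(1+e^0.65) = 0.343
σ(-1.27) = 1/(1+e^1.27) = 0.2193
σ(-0.99) = 1/(1+e^0.99) = 0.2709
result = [0.0879, 0.343, 0.2193, 0.2709]

[0.0879, 0.343, 0.2193, 0.2709]


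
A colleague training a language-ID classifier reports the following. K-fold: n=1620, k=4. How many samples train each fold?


Fold size = 1620/4 = 405
Training per fold = 1620 - 405 = 1215

1215


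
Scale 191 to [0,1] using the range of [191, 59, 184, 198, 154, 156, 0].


min=0, max=198
(191-0)/(198-0) = 191/198 = 0.9646

0.9646


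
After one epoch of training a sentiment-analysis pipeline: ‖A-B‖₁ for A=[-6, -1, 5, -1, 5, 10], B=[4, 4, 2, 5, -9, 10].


d = |-6-4| + |-1-4| + |5-2| + |-1-5| + |5+ 9| + |10-10|
  = 10 + 5 + 3 + 6 + 14 + 0
  = 38

38


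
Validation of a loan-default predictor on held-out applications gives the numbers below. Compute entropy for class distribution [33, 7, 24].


Probabilities: [33/64, 7/64, 24/64] ≈ [0.5156, 0.1094, 0.375]
H = -((33/64)·log₂(33/64) + (7/64)·log₂(7/64) + (24/64)·log₂(24/64))
  = 1.3726 bits

1.3726 bits


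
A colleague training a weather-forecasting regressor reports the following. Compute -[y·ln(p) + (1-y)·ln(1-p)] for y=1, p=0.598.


BCE = -[y·ln(p) + (1-y)·ln(1-p)]
= -1·ln(0.598) - 0
= -ln(0.598) = 0.5142

0.5142


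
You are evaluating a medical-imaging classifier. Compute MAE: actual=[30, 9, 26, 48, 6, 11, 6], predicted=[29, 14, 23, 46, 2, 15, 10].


Absolute errors: |30-29|=1, |9-14|=5, |26-23|=3, |48-46|=2, |6-2|=4, |11-15|=4, |6-10|=4
Sum = 23
MAE = 23/7 = 23/7

23/7


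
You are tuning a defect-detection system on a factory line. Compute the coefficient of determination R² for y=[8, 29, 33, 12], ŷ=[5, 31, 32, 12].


ȳ = 20.5
SS_res = Σ(y-ŷ)² = 14
SS_tot = Σ(y-ȳ)² = 457
R² = 1 - SS_res/SS_tot = 1 - 0.0306 = 0.9694

0.9694


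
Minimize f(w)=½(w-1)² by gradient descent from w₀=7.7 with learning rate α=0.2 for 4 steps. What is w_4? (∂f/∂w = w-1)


step 1: grad = 7.7-1 = 6.7; w = 7.7 - 0.2·(6.7) = 6.36
step 2: grad = 6.36-1 = 5.36; w = 6.36 - 0.2·(5.36) = 5.288
step 3: grad = 5.288-1 = 4.288; w = 5.288 - 0.2·(4.288) = 4.4304
step 4: grad = 4.4304-1 = 3.4304; w = 4.4304 - 0.2·(3.4304) = 3.74432

3.74432


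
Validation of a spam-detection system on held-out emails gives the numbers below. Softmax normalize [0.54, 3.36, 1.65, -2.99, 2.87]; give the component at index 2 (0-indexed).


Exponentials: e^0.54=1.716, e^3.36=28.7892, e^1.65=5.207, e^-2.99=0.0503, e^2.87=17.637
Sum = 53.3995
Softmax = [0.0321, 0.5391, 0.0975, 0.0009, 0.3303]
p[2] = 5.207/53.3995 = 0.0975

0.0975


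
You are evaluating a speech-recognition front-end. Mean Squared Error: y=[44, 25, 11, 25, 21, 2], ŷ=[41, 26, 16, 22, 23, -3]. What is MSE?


Squared errors: (44-41)²=9, (25-26)²=1, (11-16)²=25, (25-22)²=9, (21-23)²=4, (2+ 3)²=25
Sum = 73
MSE = 73/6 = 73/6

73/6


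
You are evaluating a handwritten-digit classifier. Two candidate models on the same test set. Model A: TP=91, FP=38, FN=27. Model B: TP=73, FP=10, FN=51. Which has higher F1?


Model A: P=91/129=0.7054, R=91/118=0.7712, F1=2PR/(P+R)=2TP/(2TP+FP+FN)=182/247=0.7368
Model B: P=73/83=0.8795, R=73/124=0.5887, F1=2PR/(P+R)=2TP/(2TP+FP+FN)=146/207=0.7053
0.7368 > 0.7053 → Model A

Model A


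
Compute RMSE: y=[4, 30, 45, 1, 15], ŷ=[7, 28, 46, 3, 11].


MSE = 34/5 = 6.8
RMSE = √(34/5) = 2.6077

2.6077


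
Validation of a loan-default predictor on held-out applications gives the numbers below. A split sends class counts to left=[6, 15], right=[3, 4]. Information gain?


Parent = [9, 19], H_parent = 0.9059
H_left = 0.8631 (n=21), H_right = 0.9852 (n=7)
H_children = (21/28)·0.8631 + (7/28)·0.9852 = 0.8936
IG = 0.9059 - 0.8936 = 0.0123

0.0123


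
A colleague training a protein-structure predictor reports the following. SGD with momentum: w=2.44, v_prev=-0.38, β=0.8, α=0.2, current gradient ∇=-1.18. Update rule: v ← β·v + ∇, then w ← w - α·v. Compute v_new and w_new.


v_new = 0.8·-0.38 - 1.18 = -0.304 - 1.18 = -1.484
w_new = 2.44 - 0.2·-1.484 = 2.44 + 0.2968 = 2.7368

v_new=-1.484, w_new=2.7368


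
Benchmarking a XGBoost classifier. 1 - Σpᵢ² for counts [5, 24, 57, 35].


Probabilities: [5/121, 24/121, 57/121, 35/121] ≈ [0.0413, 0.1983, 0.4711, 0.2893]
Σpᵢ² = (25 + 576 + 3249 + 1225)/121² = 5075/14641
Gini = 1 - Σpᵢ² = 1 - 5075/14641 = 0.6534

0.6534


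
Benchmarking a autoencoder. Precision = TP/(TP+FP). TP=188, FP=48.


Precision = TP/(TP+FP)
= 188/(188+48)
= 188/236 = 79.66%

79.66%


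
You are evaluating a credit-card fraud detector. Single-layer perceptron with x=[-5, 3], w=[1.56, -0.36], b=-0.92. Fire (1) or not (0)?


z = (-5)·(1.56) + (3)·(-0.36) - 0.92
  = -9.8
step(z) = 0 (z<0)

0


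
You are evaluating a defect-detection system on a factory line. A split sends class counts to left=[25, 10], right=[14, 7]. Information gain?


Parent = [39, 17], H_parent = 0.8856
H_left = 0.8631 (n=35), H_right = 0.9183 (n=21)
H_children = (35/56)·0.8631 + (21/56)·0.9183 = 0.8838
IG = 0.8856 - 0.8838 = 0.0018

0.0018


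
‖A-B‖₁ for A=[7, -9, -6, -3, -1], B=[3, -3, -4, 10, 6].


d = |7-3| + |-9+ 3| + |-6+ 4| + |-3-10| + |-1-6|
  = 4 + 6 + 2 + 13 + 7
  = 32

32


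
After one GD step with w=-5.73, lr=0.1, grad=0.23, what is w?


w_new = w - α·∇
= -5.73 - 0.1·0.23
= -5.73 - 0.023
= -5.753

-5.753


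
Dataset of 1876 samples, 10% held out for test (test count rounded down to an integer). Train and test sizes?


Test = ⌊1876·10/100⌋ = 187
Train = 1876 - 187 = 1689

Train: 1689, Test: 187


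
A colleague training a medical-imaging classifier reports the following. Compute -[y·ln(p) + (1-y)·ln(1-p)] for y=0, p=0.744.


BCE = -[y·ln(p) + (1-y)·ln(1-p)]
= -0 - 1·ln(1-0.744)
= -ln(0.256) = 1.3626

1.3626


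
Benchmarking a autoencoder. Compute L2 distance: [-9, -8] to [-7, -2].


d = √((-9+ 7)² + (-8+ 2)²)
  = √(4 + 36)
  = √40 = 6.3246

6.3246


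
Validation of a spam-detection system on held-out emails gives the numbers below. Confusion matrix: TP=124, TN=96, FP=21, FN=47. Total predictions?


Total = TP + TN + FP + FN
= 124 + 96 + 21 + 47
= 288
(Predicted positive: 145, predicted negative: 143)

288


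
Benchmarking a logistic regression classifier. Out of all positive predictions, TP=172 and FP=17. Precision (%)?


Precision = TP/(TP+FP)
= 172/(172+17)
= 172/189 = 91.01%

91.01%


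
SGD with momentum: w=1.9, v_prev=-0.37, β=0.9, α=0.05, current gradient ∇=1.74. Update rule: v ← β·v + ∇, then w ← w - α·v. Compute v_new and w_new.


v_new = 0.9·-0.37 + 1.74 = -0.333 + 1.74 = 1.407
w_new = 1.9 - 0.05·1.407 = 1.9 - 0.07035 = 1.82965

v_new=1.407, w_new=1.82965


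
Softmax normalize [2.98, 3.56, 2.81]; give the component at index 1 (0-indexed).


Exponentials: e^2.98=19.6878, e^3.56=35.1632, e^2.81=16.6099
Sum = 71.4609
Softmax = [0.2755, 0.4921, 0.2324]
p[1] = 35.1632/71.4609 = 0.4921

0.4921


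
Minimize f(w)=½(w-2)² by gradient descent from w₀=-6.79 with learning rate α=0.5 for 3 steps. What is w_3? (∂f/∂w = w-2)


step 1: grad = -6.79-2 = -8.79; w = -6.79 - 0.5·(-8.79) = -2.395
step 2: grad = -2.395-2 = -4.395; w = -2.395 - 0.5·(-4.395) = -0.1975
step 3: grad = -0.1975-2 = -2.1975; w = -0.1975 - 0.5·(-2.1975) = 0.90125

0.90125


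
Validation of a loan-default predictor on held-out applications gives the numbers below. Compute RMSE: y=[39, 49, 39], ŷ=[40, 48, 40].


MSE = 3/3 = 1
RMSE = √(3/3) = 1.0

1.0


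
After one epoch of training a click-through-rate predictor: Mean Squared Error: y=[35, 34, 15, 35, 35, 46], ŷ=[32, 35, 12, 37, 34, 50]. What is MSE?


Squared errors: (35-32)²=9, (34-35)²=1, (15-12)²=9, (35-37)²=4, (35-34)²=1, (46-50)²=16
Sum = 40
MSE = 40/6 = 20/3

20/3


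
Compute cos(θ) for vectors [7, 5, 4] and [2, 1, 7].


A·B = 7·2 + 5·1 + 4·7 = 47
‖A‖ = √90 = 9.4868, ‖B‖ = √54 = 7.3485
cos = 47/(√90·√54) = 47/√4860 = 0.6742

0.6742


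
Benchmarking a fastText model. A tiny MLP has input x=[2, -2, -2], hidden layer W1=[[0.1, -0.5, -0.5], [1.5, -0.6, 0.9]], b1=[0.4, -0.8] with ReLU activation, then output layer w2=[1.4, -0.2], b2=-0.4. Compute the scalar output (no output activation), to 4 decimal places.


z1[0] = (0.1)·(2) + (-0.5)·(-2) + (-0.5)·(-2) + 0.4 = 2.6
z1[1] = (1.5)·(2) + (-0.6)·(-2) + (0.9)·(-2) - 0.8 = 1.6
h = ReLU(z1) = [2.6, 1.6]
output = (1.4)·(2.6) + (-0.2)·(1.6) - 0.4 = 2.92

2.92


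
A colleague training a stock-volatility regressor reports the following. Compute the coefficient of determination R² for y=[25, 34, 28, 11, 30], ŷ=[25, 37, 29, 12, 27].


ȳ = 25.6
SS_res = Σ(y-ŷ)² = 20
SS_tot = Σ(y-ȳ)² = 309.2
R² = 1 - SS_res/SS_tot = 1 - 0.0647 = 0.9353

0.9353


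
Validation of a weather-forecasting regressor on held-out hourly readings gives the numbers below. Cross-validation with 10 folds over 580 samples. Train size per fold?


Fold size = 580/10 = 58
Training per fold = 580 - 58 = 522

522


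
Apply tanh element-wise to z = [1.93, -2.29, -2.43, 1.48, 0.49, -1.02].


tanh(1.93) = 0.9587
tanh(-2.29) = -0.9797
tanh(-2.43) = -0.9846
tanh(1.48) = 0.9015
tanh(0.49) = 0.4542
tanh(-1.02) = -0.7699
result = [0.9587, -0.9797, -0.9846, 0.9015, 0.4542, -0.7699]

[0.9587, -0.9797, -0.9846, 0.9015, 0.4542, -0.7699]


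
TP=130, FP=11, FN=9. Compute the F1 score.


Precision = 130/141 = 0.922
Recall = 130/139 = 0.9353
F1 = 2·P·R/(P+R) = 2·TP/(2·TP+FP+FN) = 260/(260+11+9) = 260/280 = 0.9286

0.9286


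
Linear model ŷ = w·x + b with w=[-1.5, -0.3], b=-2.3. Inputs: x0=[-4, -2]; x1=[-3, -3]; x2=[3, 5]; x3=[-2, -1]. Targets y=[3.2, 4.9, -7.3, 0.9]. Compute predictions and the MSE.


ŷ0 = (-1.5)·(-4) + (-0.3)·(-2) - 2.3 = 4.3
ŷ1 = (-1.5)·(-3) + (-0.3)·(-3) - 2.3 = 3.1
ŷ2 = (-1.5)·(3) + (-0.3)·(5) - 2.3 = -8.3
ŷ3 = (-1.5)·(-2) + (-0.3)·(-1) - 2.3 = 1.0
errors² = [1.21, 3.24, 1.0, 0.01]
MSE = 5.4600/4 = 1.365

1.365


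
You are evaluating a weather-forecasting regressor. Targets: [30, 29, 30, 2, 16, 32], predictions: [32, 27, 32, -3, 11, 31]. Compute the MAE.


Absolute errors: |30-32|=2, |29-27|=2, |30-32|=2, |2+ 3|=5, |16-11|=5, |32-31|=1
Sum = 17
MAE = 17/6 = 17/6

17/6


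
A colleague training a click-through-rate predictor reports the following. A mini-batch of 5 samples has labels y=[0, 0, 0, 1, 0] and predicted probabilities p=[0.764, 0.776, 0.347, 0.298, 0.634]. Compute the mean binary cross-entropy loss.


L[0] = -ln(1-0.764) = -ln(0.236) = 1.4439
L[1] = -ln(1-0.776) = -ln(0.224) = 1.4961
L[2] = -ln(1-0.347) = -ln(0.653) = 0.4262
L[3] = -ln(0.298) = 1.2107
L[4] = -ln(1-0.634) = -ln(0.366) = 1.0051
mean = (1.4439 + 1.4961 + 0.4262 + 1.2107 + 1.0051)/5 = 1.1164

1.1164


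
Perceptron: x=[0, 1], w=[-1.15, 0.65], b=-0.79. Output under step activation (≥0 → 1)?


z = (0)·(-1.15) + (1)·(0.65) - 0.79
  = -0.14
step(z) = 0 (z<0)

0


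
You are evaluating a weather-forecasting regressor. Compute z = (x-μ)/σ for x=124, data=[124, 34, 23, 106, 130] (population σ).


μ = 83.4, σ = 45.6491
z = (124 - 83.4)/45.6491 = 0.8894

0.8894


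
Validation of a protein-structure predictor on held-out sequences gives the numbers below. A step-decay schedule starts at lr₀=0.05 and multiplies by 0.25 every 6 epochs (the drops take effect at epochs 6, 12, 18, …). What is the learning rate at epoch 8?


n_drops = ⌊8/6⌋ = 1
lr = 0.05·0.25^1 = 0.05·0.25 = 0.0125

0.0125


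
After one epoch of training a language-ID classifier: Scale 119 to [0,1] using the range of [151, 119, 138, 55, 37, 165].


min=37, max=165
(119-37)/(165-37) = 82/128 = 0.6406

0.6406


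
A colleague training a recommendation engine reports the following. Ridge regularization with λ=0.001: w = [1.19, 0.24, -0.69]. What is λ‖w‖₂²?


‖w‖₂² = (1.19)² + (0.24)² + (-0.69)²
     = 1.4161 + 0.0576 + 0.4761
     = 1.9498
λ·‖w‖₂² = 0.001·1.9498 = 0.00195

0.00195


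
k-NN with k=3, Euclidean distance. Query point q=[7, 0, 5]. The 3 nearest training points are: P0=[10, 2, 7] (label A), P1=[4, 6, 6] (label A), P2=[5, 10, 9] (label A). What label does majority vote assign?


d(q,P0) = 4.1231  (label A)
d(q,P1) = 6.7823  (label A)
d(q,P2) = 10.9545  (label A)
Votes: A=3, B=0
Majority → A

A


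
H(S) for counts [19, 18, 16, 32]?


Probabilities: [19/85, 18/85, 16/85, 32/85] ≈ [0.2235, 0.2118, 0.1882, 0.3765]
H = -((19/85)·log₂(19/85) + (18/85)·log₂(18/85) + (16/85)·log₂(16/85) + (32/85)·log₂(32/85))
  = 1.9415 bits

1.9415 bits


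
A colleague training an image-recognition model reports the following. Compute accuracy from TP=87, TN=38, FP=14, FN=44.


Accuracy = (TP+TN)/(TP+TN+FP+FN)
= (87+38)/(183)
= 125/183 = 68.31%

68.31%


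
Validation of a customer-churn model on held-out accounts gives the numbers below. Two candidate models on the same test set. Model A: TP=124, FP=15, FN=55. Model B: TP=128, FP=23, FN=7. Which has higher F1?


Model A: P=124/139=0.8921, R=124/179=0.6927, F1=2PR/(P+R)=2TP/(2TP+FP+FN)=248/318=0.7799
Model B: P=128/151=0.8477, R=128/135=0.9481, F1=2PR/(P+R)=2TP/(2TP+FP+FN)=256/286=0.8951
0.7799 < 0.8951 → Model B

Model B


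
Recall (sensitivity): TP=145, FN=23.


Recall = TP/(TP+FN)
= 145/(145+23)
= 145/168 = 86.31%

86.31%


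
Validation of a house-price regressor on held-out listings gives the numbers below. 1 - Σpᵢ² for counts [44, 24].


Probabilities: [44/68, 24/68] ≈ [0.6471, 0.3529]
Σpᵢ² = (1936 + 576)/68² = 2512/4624
Gini = 1 - Σpᵢ² = 1 - 2512/4624 = 0.4567

0.4567


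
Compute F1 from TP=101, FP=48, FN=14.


Precision = 101/149 = 0.6779
Recall = 101/115 = 0.8783
F1 = 2·P·R/(P+R) = 2·TP/(2·TP+FP+FN) = 202/(202+48+14) = 202/264 = 0.7652

0.7652


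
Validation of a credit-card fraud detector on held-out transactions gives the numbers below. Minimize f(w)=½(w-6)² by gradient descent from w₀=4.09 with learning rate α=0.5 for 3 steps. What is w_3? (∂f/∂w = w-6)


step 1: grad = 4.09-6 = -1.91; w = 4.09 - 0.5·(-1.91) = 5.045
step 2: grad = 5.045-6 = -0.955; w = 5.045 - 0.5·(-0.955) = 5.5225
step 3: grad = 5.5225-6 = -0.4775; w = 5.5225 - 0.5·(-0.4775) = 5.76125

5.76125


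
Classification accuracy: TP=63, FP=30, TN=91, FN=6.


Accuracy = (TP+TN)/(TP+TN+FP+FN)
= (63+91)/(190)
= 154/190 = 81.05%

81.05%


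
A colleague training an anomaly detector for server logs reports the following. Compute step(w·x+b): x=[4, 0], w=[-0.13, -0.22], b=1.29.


z = (4)·(-0.13) + (0)·(-0.22) + 1.29
  = 0.77
step(z) = 1 (z≥0)

1


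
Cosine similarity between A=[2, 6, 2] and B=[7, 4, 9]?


A·B = 2·7 + 6·4 + 2·9 = 56
‖A‖ = √44 = 6.6332, ‖B‖ = √146 = 12.083
cos = 56/(√44·√146) = 56/√6424 = 0.6987

0.6987


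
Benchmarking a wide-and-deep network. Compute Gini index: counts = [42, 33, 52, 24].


Probabilities: [42/151, 33/151, 52/151, 24/151] ≈ [0.2781, 0.2185, 0.3444, 0.1589]
Σpᵢ² = (1764 + 1089 + 2704 + 576)/151² = 6133/22801
Gini = 1 - Σpᵢ² = 1 - 6133/22801 = 0.731

0.731


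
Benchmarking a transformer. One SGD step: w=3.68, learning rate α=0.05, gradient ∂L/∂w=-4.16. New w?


w_new = w - α·∇
= 3.68 - 0.05·-4.16
= 3.68 + 0.208
= 3.888

3.888


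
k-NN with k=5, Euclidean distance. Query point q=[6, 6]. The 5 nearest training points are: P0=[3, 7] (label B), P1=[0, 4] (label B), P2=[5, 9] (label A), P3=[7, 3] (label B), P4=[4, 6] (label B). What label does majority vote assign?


d(q,P0) = 3.1623  (label B)
d(q,P1) = 6.3246  (label B)
d(q,P2) = 3.1623  (label A)
d(q,P3) = 3.1623  (label B)
d(q,P4) = 2.0  (label B)
Votes: A=1, B=4
Majority → B

B
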